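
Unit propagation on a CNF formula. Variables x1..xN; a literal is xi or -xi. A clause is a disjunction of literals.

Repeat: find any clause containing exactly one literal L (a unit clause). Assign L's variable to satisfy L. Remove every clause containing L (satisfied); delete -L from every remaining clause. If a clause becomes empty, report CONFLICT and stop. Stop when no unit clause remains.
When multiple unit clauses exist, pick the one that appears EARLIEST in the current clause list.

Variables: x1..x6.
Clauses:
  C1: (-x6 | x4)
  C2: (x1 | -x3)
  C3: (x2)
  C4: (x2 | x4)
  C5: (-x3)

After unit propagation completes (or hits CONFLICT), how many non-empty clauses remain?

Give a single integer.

unit clause [2] forces x2=T; simplify:
  satisfied 2 clause(s); 3 remain; assigned so far: [2]
unit clause [-3] forces x3=F; simplify:
  satisfied 2 clause(s); 1 remain; assigned so far: [2, 3]

Answer: 1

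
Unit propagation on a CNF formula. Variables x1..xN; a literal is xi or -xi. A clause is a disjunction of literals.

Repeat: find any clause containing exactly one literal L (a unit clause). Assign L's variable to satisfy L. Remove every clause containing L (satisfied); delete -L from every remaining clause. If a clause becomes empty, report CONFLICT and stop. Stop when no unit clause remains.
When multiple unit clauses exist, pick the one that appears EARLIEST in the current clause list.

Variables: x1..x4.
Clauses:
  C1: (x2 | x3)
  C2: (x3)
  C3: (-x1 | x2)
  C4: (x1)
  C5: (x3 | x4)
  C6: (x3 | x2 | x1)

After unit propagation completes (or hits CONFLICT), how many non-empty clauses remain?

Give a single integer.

unit clause [3] forces x3=T; simplify:
  satisfied 4 clause(s); 2 remain; assigned so far: [3]
unit clause [1] forces x1=T; simplify:
  drop -1 from [-1, 2] -> [2]
  satisfied 1 clause(s); 1 remain; assigned so far: [1, 3]
unit clause [2] forces x2=T; simplify:
  satisfied 1 clause(s); 0 remain; assigned so far: [1, 2, 3]

Answer: 0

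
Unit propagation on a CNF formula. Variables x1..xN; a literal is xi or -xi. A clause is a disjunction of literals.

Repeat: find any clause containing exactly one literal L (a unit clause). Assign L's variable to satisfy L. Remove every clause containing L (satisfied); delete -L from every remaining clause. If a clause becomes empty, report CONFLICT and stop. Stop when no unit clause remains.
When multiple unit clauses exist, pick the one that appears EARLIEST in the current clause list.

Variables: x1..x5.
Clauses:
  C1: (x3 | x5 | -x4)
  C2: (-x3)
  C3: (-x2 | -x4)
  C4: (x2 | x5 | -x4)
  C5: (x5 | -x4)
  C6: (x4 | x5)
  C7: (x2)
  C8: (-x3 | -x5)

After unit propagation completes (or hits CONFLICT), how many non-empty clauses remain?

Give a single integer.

Answer: 0

Derivation:
unit clause [-3] forces x3=F; simplify:
  drop 3 from [3, 5, -4] -> [5, -4]
  satisfied 2 clause(s); 6 remain; assigned so far: [3]
unit clause [2] forces x2=T; simplify:
  drop -2 from [-2, -4] -> [-4]
  satisfied 2 clause(s); 4 remain; assigned so far: [2, 3]
unit clause [-4] forces x4=F; simplify:
  drop 4 from [4, 5] -> [5]
  satisfied 3 clause(s); 1 remain; assigned so far: [2, 3, 4]
unit clause [5] forces x5=T; simplify:
  satisfied 1 clause(s); 0 remain; assigned so far: [2, 3, 4, 5]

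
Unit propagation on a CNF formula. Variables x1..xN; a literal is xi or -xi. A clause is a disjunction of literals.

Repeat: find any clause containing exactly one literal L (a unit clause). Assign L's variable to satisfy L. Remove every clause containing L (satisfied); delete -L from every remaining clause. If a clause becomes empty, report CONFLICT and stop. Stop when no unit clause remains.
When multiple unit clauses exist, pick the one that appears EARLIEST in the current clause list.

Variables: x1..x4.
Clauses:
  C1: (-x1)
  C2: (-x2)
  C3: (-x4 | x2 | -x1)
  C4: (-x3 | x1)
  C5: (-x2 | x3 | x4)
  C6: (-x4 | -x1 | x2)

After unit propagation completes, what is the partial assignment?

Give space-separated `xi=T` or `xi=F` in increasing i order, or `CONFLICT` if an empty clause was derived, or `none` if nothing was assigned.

unit clause [-1] forces x1=F; simplify:
  drop 1 from [-3, 1] -> [-3]
  satisfied 3 clause(s); 3 remain; assigned so far: [1]
unit clause [-2] forces x2=F; simplify:
  satisfied 2 clause(s); 1 remain; assigned so far: [1, 2]
unit clause [-3] forces x3=F; simplify:
  satisfied 1 clause(s); 0 remain; assigned so far: [1, 2, 3]

Answer: x1=F x2=F x3=F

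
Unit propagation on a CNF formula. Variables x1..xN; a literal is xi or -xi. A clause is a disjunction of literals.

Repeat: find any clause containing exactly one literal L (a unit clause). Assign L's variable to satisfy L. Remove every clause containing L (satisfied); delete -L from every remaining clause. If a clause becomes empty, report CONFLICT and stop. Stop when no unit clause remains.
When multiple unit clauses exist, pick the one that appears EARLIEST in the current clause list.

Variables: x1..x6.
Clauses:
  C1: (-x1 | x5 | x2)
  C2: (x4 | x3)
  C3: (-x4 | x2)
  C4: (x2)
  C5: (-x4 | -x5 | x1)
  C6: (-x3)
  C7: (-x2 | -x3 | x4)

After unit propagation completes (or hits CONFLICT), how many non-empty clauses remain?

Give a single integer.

unit clause [2] forces x2=T; simplify:
  drop -2 from [-2, -3, 4] -> [-3, 4]
  satisfied 3 clause(s); 4 remain; assigned so far: [2]
unit clause [-3] forces x3=F; simplify:
  drop 3 from [4, 3] -> [4]
  satisfied 2 clause(s); 2 remain; assigned so far: [2, 3]
unit clause [4] forces x4=T; simplify:
  drop -4 from [-4, -5, 1] -> [-5, 1]
  satisfied 1 clause(s); 1 remain; assigned so far: [2, 3, 4]

Answer: 1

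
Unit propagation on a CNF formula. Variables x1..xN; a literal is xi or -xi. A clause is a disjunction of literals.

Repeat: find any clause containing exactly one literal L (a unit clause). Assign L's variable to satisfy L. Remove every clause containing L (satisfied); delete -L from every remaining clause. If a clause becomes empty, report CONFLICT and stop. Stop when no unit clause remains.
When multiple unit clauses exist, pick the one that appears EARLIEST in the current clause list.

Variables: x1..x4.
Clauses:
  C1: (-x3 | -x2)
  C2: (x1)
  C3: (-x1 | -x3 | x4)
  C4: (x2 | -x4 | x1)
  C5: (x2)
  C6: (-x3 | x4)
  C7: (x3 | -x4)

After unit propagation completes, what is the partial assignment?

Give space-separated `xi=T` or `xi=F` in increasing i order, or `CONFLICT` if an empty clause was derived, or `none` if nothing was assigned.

unit clause [1] forces x1=T; simplify:
  drop -1 from [-1, -3, 4] -> [-3, 4]
  satisfied 2 clause(s); 5 remain; assigned so far: [1]
unit clause [2] forces x2=T; simplify:
  drop -2 from [-3, -2] -> [-3]
  satisfied 1 clause(s); 4 remain; assigned so far: [1, 2]
unit clause [-3] forces x3=F; simplify:
  drop 3 from [3, -4] -> [-4]
  satisfied 3 clause(s); 1 remain; assigned so far: [1, 2, 3]
unit clause [-4] forces x4=F; simplify:
  satisfied 1 clause(s); 0 remain; assigned so far: [1, 2, 3, 4]

Answer: x1=T x2=T x3=F x4=F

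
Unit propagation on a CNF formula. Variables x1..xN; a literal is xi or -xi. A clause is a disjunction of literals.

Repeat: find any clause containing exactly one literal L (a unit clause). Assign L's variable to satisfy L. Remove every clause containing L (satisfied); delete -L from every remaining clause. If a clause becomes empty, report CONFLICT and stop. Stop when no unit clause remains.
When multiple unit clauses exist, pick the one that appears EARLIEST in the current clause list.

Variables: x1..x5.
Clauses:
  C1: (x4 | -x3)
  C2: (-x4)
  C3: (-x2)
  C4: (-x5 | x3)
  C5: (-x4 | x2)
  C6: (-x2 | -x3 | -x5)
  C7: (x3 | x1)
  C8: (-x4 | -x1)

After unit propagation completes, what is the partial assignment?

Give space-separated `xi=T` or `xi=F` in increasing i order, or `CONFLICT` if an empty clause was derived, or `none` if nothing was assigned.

unit clause [-4] forces x4=F; simplify:
  drop 4 from [4, -3] -> [-3]
  satisfied 3 clause(s); 5 remain; assigned so far: [4]
unit clause [-3] forces x3=F; simplify:
  drop 3 from [-5, 3] -> [-5]
  drop 3 from [3, 1] -> [1]
  satisfied 2 clause(s); 3 remain; assigned so far: [3, 4]
unit clause [-2] forces x2=F; simplify:
  satisfied 1 clause(s); 2 remain; assigned so far: [2, 3, 4]
unit clause [-5] forces x5=F; simplify:
  satisfied 1 clause(s); 1 remain; assigned so far: [2, 3, 4, 5]
unit clause [1] forces x1=T; simplify:
  satisfied 1 clause(s); 0 remain; assigned so far: [1, 2, 3, 4, 5]

Answer: x1=T x2=F x3=F x4=F x5=F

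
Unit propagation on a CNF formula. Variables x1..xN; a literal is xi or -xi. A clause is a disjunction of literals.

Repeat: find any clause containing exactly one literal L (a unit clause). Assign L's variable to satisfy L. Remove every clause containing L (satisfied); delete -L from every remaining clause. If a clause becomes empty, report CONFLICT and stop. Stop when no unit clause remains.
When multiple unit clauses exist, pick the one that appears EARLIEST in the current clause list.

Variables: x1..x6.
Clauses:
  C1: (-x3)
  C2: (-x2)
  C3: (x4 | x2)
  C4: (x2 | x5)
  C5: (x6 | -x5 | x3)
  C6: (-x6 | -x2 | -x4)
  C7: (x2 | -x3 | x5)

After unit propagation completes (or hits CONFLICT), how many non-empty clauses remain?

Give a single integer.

Answer: 0

Derivation:
unit clause [-3] forces x3=F; simplify:
  drop 3 from [6, -5, 3] -> [6, -5]
  satisfied 2 clause(s); 5 remain; assigned so far: [3]
unit clause [-2] forces x2=F; simplify:
  drop 2 from [4, 2] -> [4]
  drop 2 from [2, 5] -> [5]
  satisfied 2 clause(s); 3 remain; assigned so far: [2, 3]
unit clause [4] forces x4=T; simplify:
  satisfied 1 clause(s); 2 remain; assigned so far: [2, 3, 4]
unit clause [5] forces x5=T; simplify:
  drop -5 from [6, -5] -> [6]
  satisfied 1 clause(s); 1 remain; assigned so far: [2, 3, 4, 5]
unit clause [6] forces x6=T; simplify:
  satisfied 1 clause(s); 0 remain; assigned so far: [2, 3, 4, 5, 6]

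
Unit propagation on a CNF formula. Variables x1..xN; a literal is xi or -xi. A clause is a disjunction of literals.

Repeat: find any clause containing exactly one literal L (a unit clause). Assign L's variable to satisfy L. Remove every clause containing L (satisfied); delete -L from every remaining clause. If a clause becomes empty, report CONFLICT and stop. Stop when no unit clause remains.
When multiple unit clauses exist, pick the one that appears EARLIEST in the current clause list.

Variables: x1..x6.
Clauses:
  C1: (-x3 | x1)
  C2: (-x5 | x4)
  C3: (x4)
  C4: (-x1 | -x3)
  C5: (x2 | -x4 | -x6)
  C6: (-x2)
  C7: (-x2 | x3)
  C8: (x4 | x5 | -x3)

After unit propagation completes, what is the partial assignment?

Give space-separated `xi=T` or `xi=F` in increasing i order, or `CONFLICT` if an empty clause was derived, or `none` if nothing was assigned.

unit clause [4] forces x4=T; simplify:
  drop -4 from [2, -4, -6] -> [2, -6]
  satisfied 3 clause(s); 5 remain; assigned so far: [4]
unit clause [-2] forces x2=F; simplify:
  drop 2 from [2, -6] -> [-6]
  satisfied 2 clause(s); 3 remain; assigned so far: [2, 4]
unit clause [-6] forces x6=F; simplify:
  satisfied 1 clause(s); 2 remain; assigned so far: [2, 4, 6]

Answer: x2=F x4=T x6=F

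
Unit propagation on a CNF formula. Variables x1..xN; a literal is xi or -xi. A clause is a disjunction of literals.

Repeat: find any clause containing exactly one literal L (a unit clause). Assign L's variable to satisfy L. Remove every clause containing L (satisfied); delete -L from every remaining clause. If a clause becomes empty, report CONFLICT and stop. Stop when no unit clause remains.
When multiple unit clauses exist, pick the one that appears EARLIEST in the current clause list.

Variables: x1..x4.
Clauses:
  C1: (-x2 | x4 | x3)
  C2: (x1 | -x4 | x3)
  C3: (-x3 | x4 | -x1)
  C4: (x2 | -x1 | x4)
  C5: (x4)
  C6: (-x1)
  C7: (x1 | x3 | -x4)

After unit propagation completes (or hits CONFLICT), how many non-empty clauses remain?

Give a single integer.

Answer: 0

Derivation:
unit clause [4] forces x4=T; simplify:
  drop -4 from [1, -4, 3] -> [1, 3]
  drop -4 from [1, 3, -4] -> [1, 3]
  satisfied 4 clause(s); 3 remain; assigned so far: [4]
unit clause [-1] forces x1=F; simplify:
  drop 1 from [1, 3] -> [3]
  drop 1 from [1, 3] -> [3]
  satisfied 1 clause(s); 2 remain; assigned so far: [1, 4]
unit clause [3] forces x3=T; simplify:
  satisfied 2 clause(s); 0 remain; assigned so far: [1, 3, 4]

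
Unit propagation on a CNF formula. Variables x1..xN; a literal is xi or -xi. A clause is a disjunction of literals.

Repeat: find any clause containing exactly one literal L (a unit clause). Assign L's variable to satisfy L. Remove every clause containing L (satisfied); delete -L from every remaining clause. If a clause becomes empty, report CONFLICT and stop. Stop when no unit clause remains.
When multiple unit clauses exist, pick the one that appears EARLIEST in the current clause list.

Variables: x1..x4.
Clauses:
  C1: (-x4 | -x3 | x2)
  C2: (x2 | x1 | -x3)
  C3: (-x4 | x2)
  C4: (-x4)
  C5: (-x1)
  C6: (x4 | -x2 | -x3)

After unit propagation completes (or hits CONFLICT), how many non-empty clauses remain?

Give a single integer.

Answer: 2

Derivation:
unit clause [-4] forces x4=F; simplify:
  drop 4 from [4, -2, -3] -> [-2, -3]
  satisfied 3 clause(s); 3 remain; assigned so far: [4]
unit clause [-1] forces x1=F; simplify:
  drop 1 from [2, 1, -3] -> [2, -3]
  satisfied 1 clause(s); 2 remain; assigned so far: [1, 4]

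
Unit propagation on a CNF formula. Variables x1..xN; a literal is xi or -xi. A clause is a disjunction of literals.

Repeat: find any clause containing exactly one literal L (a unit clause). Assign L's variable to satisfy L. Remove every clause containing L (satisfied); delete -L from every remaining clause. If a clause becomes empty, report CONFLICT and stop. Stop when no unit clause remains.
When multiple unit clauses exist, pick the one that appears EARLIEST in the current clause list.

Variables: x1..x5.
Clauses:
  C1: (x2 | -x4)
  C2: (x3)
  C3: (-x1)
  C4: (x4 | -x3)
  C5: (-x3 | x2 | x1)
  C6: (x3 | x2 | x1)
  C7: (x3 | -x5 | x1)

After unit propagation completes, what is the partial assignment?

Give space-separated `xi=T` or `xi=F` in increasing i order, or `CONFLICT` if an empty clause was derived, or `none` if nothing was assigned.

unit clause [3] forces x3=T; simplify:
  drop -3 from [4, -3] -> [4]
  drop -3 from [-3, 2, 1] -> [2, 1]
  satisfied 3 clause(s); 4 remain; assigned so far: [3]
unit clause [-1] forces x1=F; simplify:
  drop 1 from [2, 1] -> [2]
  satisfied 1 clause(s); 3 remain; assigned so far: [1, 3]
unit clause [4] forces x4=T; simplify:
  drop -4 from [2, -4] -> [2]
  satisfied 1 clause(s); 2 remain; assigned so far: [1, 3, 4]
unit clause [2] forces x2=T; simplify:
  satisfied 2 clause(s); 0 remain; assigned so far: [1, 2, 3, 4]

Answer: x1=F x2=T x3=T x4=T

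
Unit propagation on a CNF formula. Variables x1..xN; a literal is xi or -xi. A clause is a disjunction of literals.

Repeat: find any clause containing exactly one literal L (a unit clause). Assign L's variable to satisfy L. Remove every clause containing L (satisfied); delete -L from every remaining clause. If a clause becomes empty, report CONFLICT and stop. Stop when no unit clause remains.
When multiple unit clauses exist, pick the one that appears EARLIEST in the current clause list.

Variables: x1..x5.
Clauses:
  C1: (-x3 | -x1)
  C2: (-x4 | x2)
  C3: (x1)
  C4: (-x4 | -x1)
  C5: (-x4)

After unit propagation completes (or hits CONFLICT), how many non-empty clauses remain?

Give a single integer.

Answer: 0

Derivation:
unit clause [1] forces x1=T; simplify:
  drop -1 from [-3, -1] -> [-3]
  drop -1 from [-4, -1] -> [-4]
  satisfied 1 clause(s); 4 remain; assigned so far: [1]
unit clause [-3] forces x3=F; simplify:
  satisfied 1 clause(s); 3 remain; assigned so far: [1, 3]
unit clause [-4] forces x4=F; simplify:
  satisfied 3 clause(s); 0 remain; assigned so far: [1, 3, 4]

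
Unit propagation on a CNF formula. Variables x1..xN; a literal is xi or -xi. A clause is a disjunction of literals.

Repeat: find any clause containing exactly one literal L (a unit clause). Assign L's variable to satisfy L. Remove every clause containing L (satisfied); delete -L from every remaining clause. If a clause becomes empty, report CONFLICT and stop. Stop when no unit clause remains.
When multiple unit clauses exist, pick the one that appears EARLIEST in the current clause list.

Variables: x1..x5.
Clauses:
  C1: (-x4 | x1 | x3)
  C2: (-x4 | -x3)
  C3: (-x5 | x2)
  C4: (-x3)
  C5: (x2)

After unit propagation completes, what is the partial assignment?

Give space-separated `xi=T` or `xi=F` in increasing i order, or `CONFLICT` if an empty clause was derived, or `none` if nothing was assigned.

unit clause [-3] forces x3=F; simplify:
  drop 3 from [-4, 1, 3] -> [-4, 1]
  satisfied 2 clause(s); 3 remain; assigned so far: [3]
unit clause [2] forces x2=T; simplify:
  satisfied 2 clause(s); 1 remain; assigned so far: [2, 3]

Answer: x2=T x3=F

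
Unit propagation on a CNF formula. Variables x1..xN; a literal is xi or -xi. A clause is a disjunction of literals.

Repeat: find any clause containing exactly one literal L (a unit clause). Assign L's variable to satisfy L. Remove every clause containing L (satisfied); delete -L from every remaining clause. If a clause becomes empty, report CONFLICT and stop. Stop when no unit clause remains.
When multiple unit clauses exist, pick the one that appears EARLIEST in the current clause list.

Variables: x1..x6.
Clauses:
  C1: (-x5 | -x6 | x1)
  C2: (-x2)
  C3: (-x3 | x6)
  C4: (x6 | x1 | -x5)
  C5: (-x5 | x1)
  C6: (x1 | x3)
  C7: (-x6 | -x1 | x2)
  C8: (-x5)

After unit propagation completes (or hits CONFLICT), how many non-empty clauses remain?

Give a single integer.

Answer: 3

Derivation:
unit clause [-2] forces x2=F; simplify:
  drop 2 from [-6, -1, 2] -> [-6, -1]
  satisfied 1 clause(s); 7 remain; assigned so far: [2]
unit clause [-5] forces x5=F; simplify:
  satisfied 4 clause(s); 3 remain; assigned so far: [2, 5]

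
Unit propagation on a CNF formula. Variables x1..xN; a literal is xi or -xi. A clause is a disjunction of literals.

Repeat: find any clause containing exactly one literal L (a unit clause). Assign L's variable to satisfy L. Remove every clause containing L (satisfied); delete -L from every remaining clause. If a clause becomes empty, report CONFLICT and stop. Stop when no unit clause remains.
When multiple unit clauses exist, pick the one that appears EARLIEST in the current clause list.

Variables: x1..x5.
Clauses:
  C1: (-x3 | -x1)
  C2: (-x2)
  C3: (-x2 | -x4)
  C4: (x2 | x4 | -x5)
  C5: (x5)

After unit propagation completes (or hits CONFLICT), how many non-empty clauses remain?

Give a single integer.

Answer: 1

Derivation:
unit clause [-2] forces x2=F; simplify:
  drop 2 from [2, 4, -5] -> [4, -5]
  satisfied 2 clause(s); 3 remain; assigned so far: [2]
unit clause [5] forces x5=T; simplify:
  drop -5 from [4, -5] -> [4]
  satisfied 1 clause(s); 2 remain; assigned so far: [2, 5]
unit clause [4] forces x4=T; simplify:
  satisfied 1 clause(s); 1 remain; assigned so far: [2, 4, 5]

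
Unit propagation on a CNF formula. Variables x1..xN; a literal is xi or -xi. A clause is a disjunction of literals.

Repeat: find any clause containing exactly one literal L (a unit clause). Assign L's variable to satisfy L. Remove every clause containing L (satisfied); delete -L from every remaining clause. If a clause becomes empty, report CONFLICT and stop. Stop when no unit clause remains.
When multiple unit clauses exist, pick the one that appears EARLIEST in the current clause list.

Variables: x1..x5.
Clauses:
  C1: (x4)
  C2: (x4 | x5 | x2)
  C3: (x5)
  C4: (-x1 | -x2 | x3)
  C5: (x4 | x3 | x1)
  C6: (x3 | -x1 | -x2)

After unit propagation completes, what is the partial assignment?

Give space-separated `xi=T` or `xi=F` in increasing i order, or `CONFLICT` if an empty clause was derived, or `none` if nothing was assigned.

unit clause [4] forces x4=T; simplify:
  satisfied 3 clause(s); 3 remain; assigned so far: [4]
unit clause [5] forces x5=T; simplify:
  satisfied 1 clause(s); 2 remain; assigned so far: [4, 5]

Answer: x4=T x5=T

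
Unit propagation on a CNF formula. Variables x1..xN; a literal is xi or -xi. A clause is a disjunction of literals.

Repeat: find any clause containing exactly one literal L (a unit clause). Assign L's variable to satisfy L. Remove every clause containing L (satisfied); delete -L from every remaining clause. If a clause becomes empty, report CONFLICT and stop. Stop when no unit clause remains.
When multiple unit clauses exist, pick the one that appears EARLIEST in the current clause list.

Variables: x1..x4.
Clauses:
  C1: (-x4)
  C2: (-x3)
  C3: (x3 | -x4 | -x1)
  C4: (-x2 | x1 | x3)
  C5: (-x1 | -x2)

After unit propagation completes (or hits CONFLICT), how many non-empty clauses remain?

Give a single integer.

unit clause [-4] forces x4=F; simplify:
  satisfied 2 clause(s); 3 remain; assigned so far: [4]
unit clause [-3] forces x3=F; simplify:
  drop 3 from [-2, 1, 3] -> [-2, 1]
  satisfied 1 clause(s); 2 remain; assigned so far: [3, 4]

Answer: 2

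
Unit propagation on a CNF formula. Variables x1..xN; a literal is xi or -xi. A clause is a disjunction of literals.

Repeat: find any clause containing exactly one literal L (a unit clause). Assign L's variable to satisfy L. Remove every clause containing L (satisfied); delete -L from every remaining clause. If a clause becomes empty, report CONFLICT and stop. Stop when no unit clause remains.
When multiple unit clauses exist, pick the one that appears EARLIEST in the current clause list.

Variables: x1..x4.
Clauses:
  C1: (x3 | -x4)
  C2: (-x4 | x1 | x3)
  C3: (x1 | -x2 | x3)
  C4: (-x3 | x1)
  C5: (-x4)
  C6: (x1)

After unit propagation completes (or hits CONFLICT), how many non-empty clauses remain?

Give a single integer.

unit clause [-4] forces x4=F; simplify:
  satisfied 3 clause(s); 3 remain; assigned so far: [4]
unit clause [1] forces x1=T; simplify:
  satisfied 3 clause(s); 0 remain; assigned so far: [1, 4]

Answer: 0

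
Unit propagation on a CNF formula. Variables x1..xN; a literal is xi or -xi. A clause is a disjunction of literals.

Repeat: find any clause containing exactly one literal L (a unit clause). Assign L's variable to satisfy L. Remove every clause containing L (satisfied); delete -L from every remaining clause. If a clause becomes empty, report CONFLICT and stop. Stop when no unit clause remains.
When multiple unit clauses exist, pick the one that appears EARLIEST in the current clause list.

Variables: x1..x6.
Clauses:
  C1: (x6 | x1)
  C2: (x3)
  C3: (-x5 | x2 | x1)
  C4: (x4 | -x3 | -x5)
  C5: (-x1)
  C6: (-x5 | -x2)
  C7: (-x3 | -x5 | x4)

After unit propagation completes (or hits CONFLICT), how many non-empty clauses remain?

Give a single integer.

Answer: 4

Derivation:
unit clause [3] forces x3=T; simplify:
  drop -3 from [4, -3, -5] -> [4, -5]
  drop -3 from [-3, -5, 4] -> [-5, 4]
  satisfied 1 clause(s); 6 remain; assigned so far: [3]
unit clause [-1] forces x1=F; simplify:
  drop 1 from [6, 1] -> [6]
  drop 1 from [-5, 2, 1] -> [-5, 2]
  satisfied 1 clause(s); 5 remain; assigned so far: [1, 3]
unit clause [6] forces x6=T; simplify:
  satisfied 1 clause(s); 4 remain; assigned so far: [1, 3, 6]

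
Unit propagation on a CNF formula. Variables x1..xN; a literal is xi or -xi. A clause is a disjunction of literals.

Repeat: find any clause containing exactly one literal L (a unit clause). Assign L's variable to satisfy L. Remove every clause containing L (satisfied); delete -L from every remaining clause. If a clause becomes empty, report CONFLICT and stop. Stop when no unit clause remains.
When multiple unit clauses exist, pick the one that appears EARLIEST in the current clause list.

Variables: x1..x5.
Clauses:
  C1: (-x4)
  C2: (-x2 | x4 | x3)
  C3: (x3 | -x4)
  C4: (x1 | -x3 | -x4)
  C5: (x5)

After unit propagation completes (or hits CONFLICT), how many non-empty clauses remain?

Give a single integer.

Answer: 1

Derivation:
unit clause [-4] forces x4=F; simplify:
  drop 4 from [-2, 4, 3] -> [-2, 3]
  satisfied 3 clause(s); 2 remain; assigned so far: [4]
unit clause [5] forces x5=T; simplify:
  satisfied 1 clause(s); 1 remain; assigned so far: [4, 5]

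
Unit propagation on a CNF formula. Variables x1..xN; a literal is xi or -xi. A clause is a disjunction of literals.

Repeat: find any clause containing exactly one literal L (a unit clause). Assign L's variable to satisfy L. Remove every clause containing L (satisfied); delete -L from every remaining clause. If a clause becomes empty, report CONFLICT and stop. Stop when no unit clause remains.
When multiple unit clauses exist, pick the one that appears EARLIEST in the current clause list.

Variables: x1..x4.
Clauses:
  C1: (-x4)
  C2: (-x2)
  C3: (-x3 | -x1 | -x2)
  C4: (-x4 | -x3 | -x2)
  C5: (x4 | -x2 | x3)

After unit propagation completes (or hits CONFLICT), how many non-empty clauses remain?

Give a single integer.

Answer: 0

Derivation:
unit clause [-4] forces x4=F; simplify:
  drop 4 from [4, -2, 3] -> [-2, 3]
  satisfied 2 clause(s); 3 remain; assigned so far: [4]
unit clause [-2] forces x2=F; simplify:
  satisfied 3 clause(s); 0 remain; assigned so far: [2, 4]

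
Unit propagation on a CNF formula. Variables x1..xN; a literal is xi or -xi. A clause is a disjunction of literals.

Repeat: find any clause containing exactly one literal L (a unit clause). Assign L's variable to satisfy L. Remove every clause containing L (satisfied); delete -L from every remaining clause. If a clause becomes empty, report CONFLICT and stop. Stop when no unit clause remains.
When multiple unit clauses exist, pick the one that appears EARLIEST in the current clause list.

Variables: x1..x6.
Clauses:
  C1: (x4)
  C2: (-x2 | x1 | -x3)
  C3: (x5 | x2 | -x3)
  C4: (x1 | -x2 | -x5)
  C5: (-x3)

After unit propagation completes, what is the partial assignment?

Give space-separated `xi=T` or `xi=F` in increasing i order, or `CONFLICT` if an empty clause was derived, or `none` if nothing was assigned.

Answer: x3=F x4=T

Derivation:
unit clause [4] forces x4=T; simplify:
  satisfied 1 clause(s); 4 remain; assigned so far: [4]
unit clause [-3] forces x3=F; simplify:
  satisfied 3 clause(s); 1 remain; assigned so far: [3, 4]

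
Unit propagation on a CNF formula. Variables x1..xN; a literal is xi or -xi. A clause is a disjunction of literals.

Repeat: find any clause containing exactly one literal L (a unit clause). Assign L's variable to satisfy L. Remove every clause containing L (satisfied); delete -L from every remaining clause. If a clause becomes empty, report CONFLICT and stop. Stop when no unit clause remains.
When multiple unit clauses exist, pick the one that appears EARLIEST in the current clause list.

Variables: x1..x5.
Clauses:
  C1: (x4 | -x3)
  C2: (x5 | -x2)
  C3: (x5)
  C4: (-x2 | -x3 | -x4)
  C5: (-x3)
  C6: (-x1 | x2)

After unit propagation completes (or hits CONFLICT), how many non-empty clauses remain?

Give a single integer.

unit clause [5] forces x5=T; simplify:
  satisfied 2 clause(s); 4 remain; assigned so far: [5]
unit clause [-3] forces x3=F; simplify:
  satisfied 3 clause(s); 1 remain; assigned so far: [3, 5]

Answer: 1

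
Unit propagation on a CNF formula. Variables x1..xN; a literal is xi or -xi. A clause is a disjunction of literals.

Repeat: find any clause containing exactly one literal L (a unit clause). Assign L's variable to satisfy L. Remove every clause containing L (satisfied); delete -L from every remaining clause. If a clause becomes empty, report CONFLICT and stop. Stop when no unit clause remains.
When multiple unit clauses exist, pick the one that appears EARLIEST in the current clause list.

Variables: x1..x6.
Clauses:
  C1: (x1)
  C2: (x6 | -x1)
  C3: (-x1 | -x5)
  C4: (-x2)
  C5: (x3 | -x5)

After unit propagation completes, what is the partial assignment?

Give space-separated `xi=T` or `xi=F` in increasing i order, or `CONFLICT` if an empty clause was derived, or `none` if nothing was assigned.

unit clause [1] forces x1=T; simplify:
  drop -1 from [6, -1] -> [6]
  drop -1 from [-1, -5] -> [-5]
  satisfied 1 clause(s); 4 remain; assigned so far: [1]
unit clause [6] forces x6=T; simplify:
  satisfied 1 clause(s); 3 remain; assigned so far: [1, 6]
unit clause [-5] forces x5=F; simplify:
  satisfied 2 clause(s); 1 remain; assigned so far: [1, 5, 6]
unit clause [-2] forces x2=F; simplify:
  satisfied 1 clause(s); 0 remain; assigned so far: [1, 2, 5, 6]

Answer: x1=T x2=F x5=F x6=T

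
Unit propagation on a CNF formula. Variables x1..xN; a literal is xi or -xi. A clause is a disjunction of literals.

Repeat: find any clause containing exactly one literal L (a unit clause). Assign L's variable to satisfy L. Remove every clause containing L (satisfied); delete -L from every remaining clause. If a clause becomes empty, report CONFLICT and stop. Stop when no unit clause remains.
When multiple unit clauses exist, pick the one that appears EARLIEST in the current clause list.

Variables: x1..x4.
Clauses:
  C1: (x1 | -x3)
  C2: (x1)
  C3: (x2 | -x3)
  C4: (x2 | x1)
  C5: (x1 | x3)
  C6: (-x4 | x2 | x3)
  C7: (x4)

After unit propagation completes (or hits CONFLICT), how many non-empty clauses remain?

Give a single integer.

Answer: 2

Derivation:
unit clause [1] forces x1=T; simplify:
  satisfied 4 clause(s); 3 remain; assigned so far: [1]
unit clause [4] forces x4=T; simplify:
  drop -4 from [-4, 2, 3] -> [2, 3]
  satisfied 1 clause(s); 2 remain; assigned so far: [1, 4]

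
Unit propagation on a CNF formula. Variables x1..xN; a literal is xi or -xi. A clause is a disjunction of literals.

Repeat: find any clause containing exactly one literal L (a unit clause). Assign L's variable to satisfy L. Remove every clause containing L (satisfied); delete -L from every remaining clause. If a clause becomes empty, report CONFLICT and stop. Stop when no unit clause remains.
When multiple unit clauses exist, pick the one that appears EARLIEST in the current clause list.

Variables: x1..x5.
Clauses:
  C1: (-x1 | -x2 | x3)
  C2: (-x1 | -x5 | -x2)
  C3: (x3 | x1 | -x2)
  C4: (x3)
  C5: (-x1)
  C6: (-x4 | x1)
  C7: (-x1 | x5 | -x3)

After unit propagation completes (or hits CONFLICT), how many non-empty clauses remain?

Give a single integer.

Answer: 0

Derivation:
unit clause [3] forces x3=T; simplify:
  drop -3 from [-1, 5, -3] -> [-1, 5]
  satisfied 3 clause(s); 4 remain; assigned so far: [3]
unit clause [-1] forces x1=F; simplify:
  drop 1 from [-4, 1] -> [-4]
  satisfied 3 clause(s); 1 remain; assigned so far: [1, 3]
unit clause [-4] forces x4=F; simplify:
  satisfied 1 clause(s); 0 remain; assigned so far: [1, 3, 4]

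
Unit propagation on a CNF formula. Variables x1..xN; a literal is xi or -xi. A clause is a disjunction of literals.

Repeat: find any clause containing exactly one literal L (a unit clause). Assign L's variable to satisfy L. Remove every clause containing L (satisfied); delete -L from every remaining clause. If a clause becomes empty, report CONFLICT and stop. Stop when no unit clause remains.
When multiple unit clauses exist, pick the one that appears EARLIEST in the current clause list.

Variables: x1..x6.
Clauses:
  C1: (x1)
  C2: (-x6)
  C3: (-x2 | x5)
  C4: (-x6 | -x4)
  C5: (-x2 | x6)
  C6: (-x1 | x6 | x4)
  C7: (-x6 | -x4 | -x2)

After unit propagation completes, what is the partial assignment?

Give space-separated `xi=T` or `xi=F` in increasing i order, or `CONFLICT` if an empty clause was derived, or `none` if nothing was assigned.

Answer: x1=T x2=F x4=T x6=F

Derivation:
unit clause [1] forces x1=T; simplify:
  drop -1 from [-1, 6, 4] -> [6, 4]
  satisfied 1 clause(s); 6 remain; assigned so far: [1]
unit clause [-6] forces x6=F; simplify:
  drop 6 from [-2, 6] -> [-2]
  drop 6 from [6, 4] -> [4]
  satisfied 3 clause(s); 3 remain; assigned so far: [1, 6]
unit clause [-2] forces x2=F; simplify:
  satisfied 2 clause(s); 1 remain; assigned so far: [1, 2, 6]
unit clause [4] forces x4=T; simplify:
  satisfied 1 clause(s); 0 remain; assigned so far: [1, 2, 4, 6]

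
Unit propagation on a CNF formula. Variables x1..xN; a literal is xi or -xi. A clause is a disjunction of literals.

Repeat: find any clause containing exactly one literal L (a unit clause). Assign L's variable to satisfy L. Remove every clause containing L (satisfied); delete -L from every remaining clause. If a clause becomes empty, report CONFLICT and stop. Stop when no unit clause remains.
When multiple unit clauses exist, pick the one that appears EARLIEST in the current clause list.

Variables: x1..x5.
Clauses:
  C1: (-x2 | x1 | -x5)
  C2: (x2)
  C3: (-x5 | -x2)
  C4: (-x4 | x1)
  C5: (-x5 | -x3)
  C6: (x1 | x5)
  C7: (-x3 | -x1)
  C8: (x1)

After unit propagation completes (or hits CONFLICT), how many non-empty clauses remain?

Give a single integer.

Answer: 0

Derivation:
unit clause [2] forces x2=T; simplify:
  drop -2 from [-2, 1, -5] -> [1, -5]
  drop -2 from [-5, -2] -> [-5]
  satisfied 1 clause(s); 7 remain; assigned so far: [2]
unit clause [-5] forces x5=F; simplify:
  drop 5 from [1, 5] -> [1]
  satisfied 3 clause(s); 4 remain; assigned so far: [2, 5]
unit clause [1] forces x1=T; simplify:
  drop -1 from [-3, -1] -> [-3]
  satisfied 3 clause(s); 1 remain; assigned so far: [1, 2, 5]
unit clause [-3] forces x3=F; simplify:
  satisfied 1 clause(s); 0 remain; assigned so far: [1, 2, 3, 5]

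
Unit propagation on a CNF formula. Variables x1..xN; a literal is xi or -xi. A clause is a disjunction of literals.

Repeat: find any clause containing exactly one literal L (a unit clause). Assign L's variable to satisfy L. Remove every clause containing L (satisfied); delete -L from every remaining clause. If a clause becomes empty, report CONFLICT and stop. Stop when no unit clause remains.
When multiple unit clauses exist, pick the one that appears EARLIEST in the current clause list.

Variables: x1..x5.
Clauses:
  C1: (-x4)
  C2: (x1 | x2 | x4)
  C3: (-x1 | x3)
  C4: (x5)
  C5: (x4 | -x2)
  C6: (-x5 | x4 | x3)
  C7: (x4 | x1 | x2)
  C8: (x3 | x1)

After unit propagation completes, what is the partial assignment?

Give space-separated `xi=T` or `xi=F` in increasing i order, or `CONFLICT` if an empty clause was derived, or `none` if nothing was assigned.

unit clause [-4] forces x4=F; simplify:
  drop 4 from [1, 2, 4] -> [1, 2]
  drop 4 from [4, -2] -> [-2]
  drop 4 from [-5, 4, 3] -> [-5, 3]
  drop 4 from [4, 1, 2] -> [1, 2]
  satisfied 1 clause(s); 7 remain; assigned so far: [4]
unit clause [5] forces x5=T; simplify:
  drop -5 from [-5, 3] -> [3]
  satisfied 1 clause(s); 6 remain; assigned so far: [4, 5]
unit clause [-2] forces x2=F; simplify:
  drop 2 from [1, 2] -> [1]
  drop 2 from [1, 2] -> [1]
  satisfied 1 clause(s); 5 remain; assigned so far: [2, 4, 5]
unit clause [1] forces x1=T; simplify:
  drop -1 from [-1, 3] -> [3]
  satisfied 3 clause(s); 2 remain; assigned so far: [1, 2, 4, 5]
unit clause [3] forces x3=T; simplify:
  satisfied 2 clause(s); 0 remain; assigned so far: [1, 2, 3, 4, 5]

Answer: x1=T x2=F x3=T x4=F x5=T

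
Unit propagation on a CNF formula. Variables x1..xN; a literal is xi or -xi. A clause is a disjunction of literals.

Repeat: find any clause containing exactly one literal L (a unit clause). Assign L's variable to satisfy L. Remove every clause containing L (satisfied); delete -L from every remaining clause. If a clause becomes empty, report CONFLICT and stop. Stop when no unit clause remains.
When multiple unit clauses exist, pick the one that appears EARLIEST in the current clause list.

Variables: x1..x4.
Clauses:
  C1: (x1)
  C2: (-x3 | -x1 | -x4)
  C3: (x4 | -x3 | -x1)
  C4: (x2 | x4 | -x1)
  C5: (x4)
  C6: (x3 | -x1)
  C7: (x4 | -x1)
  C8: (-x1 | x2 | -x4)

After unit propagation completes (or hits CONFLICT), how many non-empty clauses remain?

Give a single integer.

unit clause [1] forces x1=T; simplify:
  drop -1 from [-3, -1, -4] -> [-3, -4]
  drop -1 from [4, -3, -1] -> [4, -3]
  drop -1 from [2, 4, -1] -> [2, 4]
  drop -1 from [3, -1] -> [3]
  drop -1 from [4, -1] -> [4]
  drop -1 from [-1, 2, -4] -> [2, -4]
  satisfied 1 clause(s); 7 remain; assigned so far: [1]
unit clause [4] forces x4=T; simplify:
  drop -4 from [-3, -4] -> [-3]
  drop -4 from [2, -4] -> [2]
  satisfied 4 clause(s); 3 remain; assigned so far: [1, 4]
unit clause [-3] forces x3=F; simplify:
  drop 3 from [3] -> [] (empty!)
  satisfied 1 clause(s); 2 remain; assigned so far: [1, 3, 4]
CONFLICT (empty clause)

Answer: 1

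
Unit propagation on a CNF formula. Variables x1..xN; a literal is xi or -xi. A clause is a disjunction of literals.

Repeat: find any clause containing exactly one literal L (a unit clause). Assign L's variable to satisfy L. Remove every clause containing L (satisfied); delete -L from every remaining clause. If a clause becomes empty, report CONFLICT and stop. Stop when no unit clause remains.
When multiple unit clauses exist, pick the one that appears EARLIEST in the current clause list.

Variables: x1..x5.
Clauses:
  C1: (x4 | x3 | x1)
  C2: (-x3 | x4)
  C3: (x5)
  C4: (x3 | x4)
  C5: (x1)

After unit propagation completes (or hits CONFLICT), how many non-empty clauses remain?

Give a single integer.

unit clause [5] forces x5=T; simplify:
  satisfied 1 clause(s); 4 remain; assigned so far: [5]
unit clause [1] forces x1=T; simplify:
  satisfied 2 clause(s); 2 remain; assigned so far: [1, 5]

Answer: 2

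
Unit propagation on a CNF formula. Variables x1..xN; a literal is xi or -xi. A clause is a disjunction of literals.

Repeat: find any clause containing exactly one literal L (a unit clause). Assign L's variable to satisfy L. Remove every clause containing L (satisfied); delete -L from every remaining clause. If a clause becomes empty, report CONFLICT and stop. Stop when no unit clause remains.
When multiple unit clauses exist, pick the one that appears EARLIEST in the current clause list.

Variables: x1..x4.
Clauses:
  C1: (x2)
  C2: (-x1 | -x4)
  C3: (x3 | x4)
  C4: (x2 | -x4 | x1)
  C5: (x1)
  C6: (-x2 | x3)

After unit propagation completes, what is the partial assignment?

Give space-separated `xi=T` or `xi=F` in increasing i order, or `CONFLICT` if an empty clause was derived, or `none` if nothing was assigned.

unit clause [2] forces x2=T; simplify:
  drop -2 from [-2, 3] -> [3]
  satisfied 2 clause(s); 4 remain; assigned so far: [2]
unit clause [1] forces x1=T; simplify:
  drop -1 from [-1, -4] -> [-4]
  satisfied 1 clause(s); 3 remain; assigned so far: [1, 2]
unit clause [-4] forces x4=F; simplify:
  drop 4 from [3, 4] -> [3]
  satisfied 1 clause(s); 2 remain; assigned so far: [1, 2, 4]
unit clause [3] forces x3=T; simplify:
  satisfied 2 clause(s); 0 remain; assigned so far: [1, 2, 3, 4]

Answer: x1=T x2=T x3=T x4=F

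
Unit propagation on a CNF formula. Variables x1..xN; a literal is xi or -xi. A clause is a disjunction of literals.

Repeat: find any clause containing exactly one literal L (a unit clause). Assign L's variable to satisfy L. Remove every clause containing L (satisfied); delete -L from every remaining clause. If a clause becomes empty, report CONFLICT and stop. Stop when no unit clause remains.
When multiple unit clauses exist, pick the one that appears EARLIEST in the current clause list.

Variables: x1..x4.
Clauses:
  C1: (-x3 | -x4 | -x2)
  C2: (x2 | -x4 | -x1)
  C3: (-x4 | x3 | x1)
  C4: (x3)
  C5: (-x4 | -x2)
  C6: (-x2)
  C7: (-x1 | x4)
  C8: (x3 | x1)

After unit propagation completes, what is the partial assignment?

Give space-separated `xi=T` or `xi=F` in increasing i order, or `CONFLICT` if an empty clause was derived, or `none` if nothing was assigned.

Answer: x2=F x3=T

Derivation:
unit clause [3] forces x3=T; simplify:
  drop -3 from [-3, -4, -2] -> [-4, -2]
  satisfied 3 clause(s); 5 remain; assigned so far: [3]
unit clause [-2] forces x2=F; simplify:
  drop 2 from [2, -4, -1] -> [-4, -1]
  satisfied 3 clause(s); 2 remain; assigned so far: [2, 3]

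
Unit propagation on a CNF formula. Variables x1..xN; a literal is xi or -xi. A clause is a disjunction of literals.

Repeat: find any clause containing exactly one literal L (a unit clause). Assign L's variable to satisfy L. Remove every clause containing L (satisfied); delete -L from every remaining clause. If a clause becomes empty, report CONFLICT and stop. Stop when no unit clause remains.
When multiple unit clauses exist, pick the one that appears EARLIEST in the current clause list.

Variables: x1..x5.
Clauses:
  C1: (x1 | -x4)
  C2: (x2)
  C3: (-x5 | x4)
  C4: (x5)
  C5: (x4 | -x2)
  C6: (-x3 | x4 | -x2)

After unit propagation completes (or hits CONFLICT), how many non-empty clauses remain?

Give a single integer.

unit clause [2] forces x2=T; simplify:
  drop -2 from [4, -2] -> [4]
  drop -2 from [-3, 4, -2] -> [-3, 4]
  satisfied 1 clause(s); 5 remain; assigned so far: [2]
unit clause [5] forces x5=T; simplify:
  drop -5 from [-5, 4] -> [4]
  satisfied 1 clause(s); 4 remain; assigned so far: [2, 5]
unit clause [4] forces x4=T; simplify:
  drop -4 from [1, -4] -> [1]
  satisfied 3 clause(s); 1 remain; assigned so far: [2, 4, 5]
unit clause [1] forces x1=T; simplify:
  satisfied 1 clause(s); 0 remain; assigned so far: [1, 2, 4, 5]

Answer: 0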